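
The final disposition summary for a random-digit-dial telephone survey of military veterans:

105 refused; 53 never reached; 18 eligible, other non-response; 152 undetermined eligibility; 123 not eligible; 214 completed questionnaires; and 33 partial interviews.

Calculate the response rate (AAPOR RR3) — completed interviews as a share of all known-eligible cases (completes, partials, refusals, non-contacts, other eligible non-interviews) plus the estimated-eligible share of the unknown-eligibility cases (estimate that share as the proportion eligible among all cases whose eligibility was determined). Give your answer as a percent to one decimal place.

Num: 214
Determined eligible: 214 + 33 + 105 + 53 + 18 = 423
e = 423 / (423 + 123) = 423 / 546 = 0.7747
e × U: 0.7747 × 152 = 117.75
Denom: 423 + 117.75 = 540.75
RR3 = 214 / 540.75 = 0.3957

39.6%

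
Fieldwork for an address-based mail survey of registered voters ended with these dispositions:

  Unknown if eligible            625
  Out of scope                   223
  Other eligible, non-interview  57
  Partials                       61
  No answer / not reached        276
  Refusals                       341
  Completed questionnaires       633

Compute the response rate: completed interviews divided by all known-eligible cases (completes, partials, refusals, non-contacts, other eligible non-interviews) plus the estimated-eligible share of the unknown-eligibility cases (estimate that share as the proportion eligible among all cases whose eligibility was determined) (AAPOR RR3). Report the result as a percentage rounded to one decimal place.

Top: 633
Determined eligible: 633 + 61 + 341 + 276 + 57 = 1368
e = 1368 / (1368 + 223) = 1368 / 1591 = 0.8598
Estimated eligible among unknowns: 0.8598 × 625 = 537.38
Denom: 1368 + 537.38 = 1905.38
RR3 = 633 / 1905.38 = 0.3322

33.2%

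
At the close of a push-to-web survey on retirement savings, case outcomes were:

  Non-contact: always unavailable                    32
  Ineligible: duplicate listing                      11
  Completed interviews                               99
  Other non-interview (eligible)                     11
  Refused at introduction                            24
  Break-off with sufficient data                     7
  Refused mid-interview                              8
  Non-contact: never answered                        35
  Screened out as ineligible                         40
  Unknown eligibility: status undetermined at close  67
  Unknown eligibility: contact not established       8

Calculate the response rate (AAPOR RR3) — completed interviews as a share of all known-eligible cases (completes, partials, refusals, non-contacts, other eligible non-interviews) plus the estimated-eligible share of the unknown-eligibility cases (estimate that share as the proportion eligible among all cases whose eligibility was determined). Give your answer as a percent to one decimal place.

35.8%

Refused = 24 + 8 = 32
No contact after all attempts = 35 + 32 = 67
Unknown eligibility = 8 + 67 = 75
Screened out, ineligible = 40 + 11 = 51
Num → 99
Determined eligible → 99 + 7 + 32 + 67 + 11 = 216
e = 216 / (216 + 51) = 216 / 267 = 0.8090
Eligible share of unknowns → 0.8090 × 75 = 60.68
Denominator → 216 + 60.68 = 276.68
RR3 = 99 / 276.68 = 0.3578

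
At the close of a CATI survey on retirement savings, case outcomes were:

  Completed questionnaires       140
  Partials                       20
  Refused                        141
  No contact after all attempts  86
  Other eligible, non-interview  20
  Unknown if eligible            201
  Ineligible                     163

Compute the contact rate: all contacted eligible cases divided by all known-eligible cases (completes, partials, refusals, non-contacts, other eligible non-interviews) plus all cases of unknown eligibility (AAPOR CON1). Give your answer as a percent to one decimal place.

52.8%

Top = 140 + 20 + 141 + 20 = 321
Base = 140 + 20 + 141 + 86 + 20 + 201 = 608
CON1 = 321 / 608 = 0.5280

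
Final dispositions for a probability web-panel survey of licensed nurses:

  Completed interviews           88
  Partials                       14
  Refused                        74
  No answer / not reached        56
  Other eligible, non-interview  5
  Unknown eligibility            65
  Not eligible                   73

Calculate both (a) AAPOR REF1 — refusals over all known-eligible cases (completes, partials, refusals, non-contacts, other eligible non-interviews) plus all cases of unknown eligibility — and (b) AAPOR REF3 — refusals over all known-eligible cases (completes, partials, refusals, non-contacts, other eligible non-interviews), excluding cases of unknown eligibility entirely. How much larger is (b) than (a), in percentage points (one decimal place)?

6.7

Num: 74
Denom: 88 + 14 + 74 + 56 + 5 + 65 = 302
REF1 = 74 / 302 = 0.2450
Denom: 88 + 14 + 74 + 56 + 5 = 237
REF3 = 74 / 237 = 0.3122
Difference = 31.22 − 24.50 = 6.72 percentage points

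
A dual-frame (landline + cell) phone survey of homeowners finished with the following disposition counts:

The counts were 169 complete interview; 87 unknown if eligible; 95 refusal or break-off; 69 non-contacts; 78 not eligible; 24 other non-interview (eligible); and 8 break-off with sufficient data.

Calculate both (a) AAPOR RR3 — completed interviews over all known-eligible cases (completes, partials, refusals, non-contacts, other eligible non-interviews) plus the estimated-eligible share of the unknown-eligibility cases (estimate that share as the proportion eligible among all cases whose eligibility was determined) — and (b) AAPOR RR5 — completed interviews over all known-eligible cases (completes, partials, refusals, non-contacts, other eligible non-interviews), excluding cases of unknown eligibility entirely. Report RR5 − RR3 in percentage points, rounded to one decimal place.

Numerator: 169
Determined eligible: 169 + 8 + 95 + 69 + 24 = 365
e = 365 / (365 + 78) = 365 / 443 = 0.8239
Eligible share of unknowns: 0.8239 × 87 = 71.68
Base: 365 + 71.68 = 436.68
RR3 = 169 / 436.68 = 0.3870
Base: 169 + 8 + 95 + 69 + 24 = 365
RR5 = 169 / 365 = 0.4630
Difference = 46.30 − 38.70 = 7.60 percentage points

7.6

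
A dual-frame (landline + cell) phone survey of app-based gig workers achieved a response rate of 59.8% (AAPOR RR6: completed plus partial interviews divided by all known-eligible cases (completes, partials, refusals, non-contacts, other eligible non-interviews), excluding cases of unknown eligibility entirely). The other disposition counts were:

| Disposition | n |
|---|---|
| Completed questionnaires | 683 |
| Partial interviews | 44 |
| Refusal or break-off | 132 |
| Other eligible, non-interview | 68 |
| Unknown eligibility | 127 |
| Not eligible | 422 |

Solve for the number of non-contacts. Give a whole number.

289

Numerator: 683 + 44 = 727
RR6 = 727 / D = 0.598
D = 727 / 0.598 = 1215.7
Rest of base = 927
non-contacts = 1215.7 − 927 ≈ 289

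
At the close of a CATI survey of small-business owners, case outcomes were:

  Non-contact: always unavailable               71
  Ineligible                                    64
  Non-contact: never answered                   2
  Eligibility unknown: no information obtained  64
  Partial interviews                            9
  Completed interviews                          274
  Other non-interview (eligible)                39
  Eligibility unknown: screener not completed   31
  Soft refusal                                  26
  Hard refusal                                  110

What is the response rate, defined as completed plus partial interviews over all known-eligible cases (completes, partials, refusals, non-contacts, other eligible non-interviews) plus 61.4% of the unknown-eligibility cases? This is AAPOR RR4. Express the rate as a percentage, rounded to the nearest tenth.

Declined to participate = 110 + 26 = 136
Non-contacts = 2 + 71 = 73
Unknown if eligible = 31 + 64 = 95
Numerator = 274 + 9 = 283
Eligible (known) = 274 + 9 + 136 + 73 + 39 = 531
e × U = 0.6140 × 95 = 58.33
Base = 531 + 58.33 = 589.33
RR4 = 283 / 589.33 = 0.4802

48.0%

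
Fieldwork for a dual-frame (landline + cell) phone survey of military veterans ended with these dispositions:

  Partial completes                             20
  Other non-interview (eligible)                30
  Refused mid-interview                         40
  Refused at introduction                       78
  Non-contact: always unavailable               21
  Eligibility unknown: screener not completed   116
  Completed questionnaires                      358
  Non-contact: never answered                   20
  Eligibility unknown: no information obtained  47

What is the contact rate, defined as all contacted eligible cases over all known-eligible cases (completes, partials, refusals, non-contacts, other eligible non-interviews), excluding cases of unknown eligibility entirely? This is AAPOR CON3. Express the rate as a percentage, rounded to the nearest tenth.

92.8%

Refusal or break-off = 78 + 40 = 118
Non-contacts = 20 + 21 = 41
Undetermined eligibility = 116 + 47 = 163
Top → 358 + 20 + 118 + 30 = 526
Base → 358 + 20 + 118 + 41 + 30 = 567
CON3 = 526 / 567 = 0.9277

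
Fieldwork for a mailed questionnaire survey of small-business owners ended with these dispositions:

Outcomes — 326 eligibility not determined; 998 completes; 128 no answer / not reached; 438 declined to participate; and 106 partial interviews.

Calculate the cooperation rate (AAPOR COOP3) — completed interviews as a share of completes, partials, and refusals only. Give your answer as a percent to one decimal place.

64.7%

Num: 998
Denom: 998 + 106 + 438 = 1542
COOP3 = 998 / 1542 = 0.6472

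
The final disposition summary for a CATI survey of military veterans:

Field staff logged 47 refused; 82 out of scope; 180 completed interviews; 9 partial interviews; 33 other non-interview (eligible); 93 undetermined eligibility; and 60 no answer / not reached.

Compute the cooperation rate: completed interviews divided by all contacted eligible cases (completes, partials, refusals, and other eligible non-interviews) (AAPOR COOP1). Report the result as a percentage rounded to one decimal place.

Numerator → 180
Base → 180 + 9 + 47 + 33 = 269
COOP1 = 180 / 269 = 0.6691

66.9%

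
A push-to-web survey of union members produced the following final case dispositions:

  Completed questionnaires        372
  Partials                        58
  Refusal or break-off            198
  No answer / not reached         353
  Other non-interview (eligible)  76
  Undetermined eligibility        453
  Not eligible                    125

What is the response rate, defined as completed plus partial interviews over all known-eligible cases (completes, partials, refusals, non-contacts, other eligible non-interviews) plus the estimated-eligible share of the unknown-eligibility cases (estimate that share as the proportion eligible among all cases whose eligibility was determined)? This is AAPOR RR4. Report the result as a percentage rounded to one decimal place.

29.4%

Num → 372 + 58 = 430
Known eligible → 372 + 58 + 198 + 353 + 76 = 1057
e = 1057 / (1057 + 125) = 1057 / 1182 = 0.8942
e × U → 0.8942 × 453 = 405.07
Denominator → 1057 + 405.07 = 1462.07
RR4 = 430 / 1462.07 = 0.2941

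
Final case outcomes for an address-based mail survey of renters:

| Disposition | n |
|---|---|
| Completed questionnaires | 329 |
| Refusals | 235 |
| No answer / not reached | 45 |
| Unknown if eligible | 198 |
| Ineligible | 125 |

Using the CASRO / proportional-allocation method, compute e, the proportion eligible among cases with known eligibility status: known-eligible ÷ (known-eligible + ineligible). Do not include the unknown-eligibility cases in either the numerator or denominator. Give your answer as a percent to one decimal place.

83.0%

Determined eligible = 329 + 235 + 45 = 609
e = 609 / (609 + 125) = 609 / 734 = 0.8297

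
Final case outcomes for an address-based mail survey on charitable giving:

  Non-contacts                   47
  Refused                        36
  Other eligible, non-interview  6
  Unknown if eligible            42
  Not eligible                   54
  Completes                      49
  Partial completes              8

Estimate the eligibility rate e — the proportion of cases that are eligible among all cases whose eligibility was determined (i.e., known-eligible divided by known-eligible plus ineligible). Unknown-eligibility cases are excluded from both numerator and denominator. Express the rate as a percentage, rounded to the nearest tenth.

Eligible (known): 49 + 8 + 36 + 47 + 6 = 146
e = 146 / (146 + 54) = 146 / 200 = 0.7300

73.0%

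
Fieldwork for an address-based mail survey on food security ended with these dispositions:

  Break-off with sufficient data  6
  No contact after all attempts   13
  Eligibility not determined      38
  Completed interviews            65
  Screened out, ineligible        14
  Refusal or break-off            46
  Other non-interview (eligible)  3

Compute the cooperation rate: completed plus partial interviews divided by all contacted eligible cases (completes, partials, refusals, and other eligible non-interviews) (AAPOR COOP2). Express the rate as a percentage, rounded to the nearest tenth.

Top: 65 + 6 = 71
Denom: 65 + 6 + 46 + 3 = 120
COOP2 = 71 / 120 = 0.5917

59.2%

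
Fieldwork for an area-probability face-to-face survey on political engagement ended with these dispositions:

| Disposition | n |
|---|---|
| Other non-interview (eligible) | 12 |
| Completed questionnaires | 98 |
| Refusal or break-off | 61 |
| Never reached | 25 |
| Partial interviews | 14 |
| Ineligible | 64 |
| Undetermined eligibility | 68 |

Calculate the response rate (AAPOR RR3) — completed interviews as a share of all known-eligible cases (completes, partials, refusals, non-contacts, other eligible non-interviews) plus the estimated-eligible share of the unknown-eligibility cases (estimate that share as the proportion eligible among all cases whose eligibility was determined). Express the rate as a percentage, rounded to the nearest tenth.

Top → 98
Determined eligible → 98 + 14 + 61 + 25 + 12 = 210
e = 210 / (210 + 64) = 210 / 274 = 0.7664
e × U → 0.7664 × 68 = 52.12
Base → 210 + 52.12 = 262.12
RR3 = 98 / 262.12 = 0.3739

37.4%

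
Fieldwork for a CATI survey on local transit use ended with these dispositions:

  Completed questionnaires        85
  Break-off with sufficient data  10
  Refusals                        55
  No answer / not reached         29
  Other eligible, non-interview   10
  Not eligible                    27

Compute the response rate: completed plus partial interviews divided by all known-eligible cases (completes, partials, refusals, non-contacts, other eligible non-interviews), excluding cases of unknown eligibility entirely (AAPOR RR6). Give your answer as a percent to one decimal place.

50.3%

Num = 85 + 10 = 95
Denominator = 85 + 10 + 55 + 29 + 10 = 189
RR6 = 95 / 189 = 0.5026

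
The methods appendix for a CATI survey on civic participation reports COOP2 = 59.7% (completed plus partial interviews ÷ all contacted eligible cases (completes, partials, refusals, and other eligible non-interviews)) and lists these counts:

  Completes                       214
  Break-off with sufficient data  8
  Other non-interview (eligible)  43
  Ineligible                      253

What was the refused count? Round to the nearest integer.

107

Num = 214 + 8 = 222
COOP2 = 222 / D = 0.597
D = 222 / 0.597 = 371.9
Other denominator terms total 265
refused = 371.9 − 265 ≈ 107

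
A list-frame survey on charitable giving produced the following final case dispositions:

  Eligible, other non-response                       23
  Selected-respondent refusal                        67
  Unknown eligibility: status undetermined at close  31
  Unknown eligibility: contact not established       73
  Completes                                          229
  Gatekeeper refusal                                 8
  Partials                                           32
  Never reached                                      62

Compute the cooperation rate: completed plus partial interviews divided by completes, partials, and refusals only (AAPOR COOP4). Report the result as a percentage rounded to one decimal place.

77.7%

Refused = 8 + 67 = 75
Undetermined eligibility = 73 + 31 = 104
Numerator: 229 + 32 = 261
Base: 229 + 32 + 75 = 336
COOP4 = 261 / 336 = 0.7768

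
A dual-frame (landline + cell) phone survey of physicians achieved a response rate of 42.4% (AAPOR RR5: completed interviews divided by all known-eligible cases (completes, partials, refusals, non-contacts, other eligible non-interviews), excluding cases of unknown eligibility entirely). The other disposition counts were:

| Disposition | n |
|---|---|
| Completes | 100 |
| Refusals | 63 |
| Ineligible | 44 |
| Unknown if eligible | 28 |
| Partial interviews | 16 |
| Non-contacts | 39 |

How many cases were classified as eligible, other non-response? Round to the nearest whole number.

RR5 = 100 / D = 0.424
D = 100 / 0.424 = 235.8
Remaining denominator categories sum to 218
eligible, other non-response = 235.8 − 218 ≈ 18

18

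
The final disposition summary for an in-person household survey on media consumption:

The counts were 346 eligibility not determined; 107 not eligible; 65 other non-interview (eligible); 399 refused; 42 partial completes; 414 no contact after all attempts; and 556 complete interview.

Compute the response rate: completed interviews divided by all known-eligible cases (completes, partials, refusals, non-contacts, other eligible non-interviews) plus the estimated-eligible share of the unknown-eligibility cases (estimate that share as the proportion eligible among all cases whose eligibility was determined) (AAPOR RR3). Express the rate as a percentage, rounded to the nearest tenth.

Num = 556
Eligible (known) = 556 + 42 + 399 + 414 + 65 = 1476
e = 1476 / (1476 + 107) = 1476 / 1583 = 0.9324
Eligible share of unknowns = 0.9324 × 346 = 322.61
Base = 1476 + 322.61 = 1798.61
RR3 = 556 / 1798.61 = 0.3091

30.9%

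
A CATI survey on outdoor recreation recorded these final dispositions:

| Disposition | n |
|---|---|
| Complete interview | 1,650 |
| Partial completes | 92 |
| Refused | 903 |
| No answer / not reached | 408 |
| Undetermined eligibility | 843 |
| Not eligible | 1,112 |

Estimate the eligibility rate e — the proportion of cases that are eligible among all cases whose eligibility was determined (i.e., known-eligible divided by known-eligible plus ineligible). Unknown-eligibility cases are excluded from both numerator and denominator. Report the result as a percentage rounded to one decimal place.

Known eligible → 1650 + 92 + 903 + 408 = 3053
e = 3053 / (3053 + 1112) = 3053 / 4165 = 0.7330

73.3%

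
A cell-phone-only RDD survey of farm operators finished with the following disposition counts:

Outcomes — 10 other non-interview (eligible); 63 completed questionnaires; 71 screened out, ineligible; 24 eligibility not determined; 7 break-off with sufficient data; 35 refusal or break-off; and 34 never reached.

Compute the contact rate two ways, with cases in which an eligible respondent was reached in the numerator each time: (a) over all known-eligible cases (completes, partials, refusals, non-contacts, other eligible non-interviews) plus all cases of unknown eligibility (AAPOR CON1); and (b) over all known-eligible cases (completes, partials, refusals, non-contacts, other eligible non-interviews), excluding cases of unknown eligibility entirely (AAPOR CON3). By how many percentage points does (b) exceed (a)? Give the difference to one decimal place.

Top → 63 + 7 + 35 + 10 = 115
Base → 63 + 7 + 35 + 34 + 10 + 24 = 173
CON1 = 115 / 173 = 0.6647
Base → 63 + 7 + 35 + 34 + 10 = 149
CON3 = 115 / 149 = 0.7718
Difference = 77.18 − 66.47 = 10.71 percentage points

10.7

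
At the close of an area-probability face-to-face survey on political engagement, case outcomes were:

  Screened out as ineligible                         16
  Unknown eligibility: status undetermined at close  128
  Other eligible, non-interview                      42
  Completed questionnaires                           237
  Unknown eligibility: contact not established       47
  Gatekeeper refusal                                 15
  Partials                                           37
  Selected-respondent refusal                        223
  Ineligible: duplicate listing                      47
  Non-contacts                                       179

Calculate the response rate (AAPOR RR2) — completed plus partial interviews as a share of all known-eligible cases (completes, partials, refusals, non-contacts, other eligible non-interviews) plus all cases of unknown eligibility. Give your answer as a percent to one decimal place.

30.2%

Declined to participate = 15 + 223 = 238
Eligibility not determined = 47 + 128 = 175
Out of scope = 16 + 47 = 63
Num → 237 + 37 = 274
Denominator → 237 + 37 + 238 + 179 + 42 + 175 = 908
RR2 = 274 / 908 = 0.3018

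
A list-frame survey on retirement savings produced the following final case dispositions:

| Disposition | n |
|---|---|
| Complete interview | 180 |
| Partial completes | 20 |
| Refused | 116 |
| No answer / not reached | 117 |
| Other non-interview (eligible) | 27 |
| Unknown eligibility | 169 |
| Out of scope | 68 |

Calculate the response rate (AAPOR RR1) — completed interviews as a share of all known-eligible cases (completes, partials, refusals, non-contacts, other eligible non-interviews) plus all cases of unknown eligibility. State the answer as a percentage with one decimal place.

Numerator → 180
Base → 180 + 20 + 116 + 117 + 27 + 169 = 629
RR1 = 180 / 629 = 0.2862

28.6%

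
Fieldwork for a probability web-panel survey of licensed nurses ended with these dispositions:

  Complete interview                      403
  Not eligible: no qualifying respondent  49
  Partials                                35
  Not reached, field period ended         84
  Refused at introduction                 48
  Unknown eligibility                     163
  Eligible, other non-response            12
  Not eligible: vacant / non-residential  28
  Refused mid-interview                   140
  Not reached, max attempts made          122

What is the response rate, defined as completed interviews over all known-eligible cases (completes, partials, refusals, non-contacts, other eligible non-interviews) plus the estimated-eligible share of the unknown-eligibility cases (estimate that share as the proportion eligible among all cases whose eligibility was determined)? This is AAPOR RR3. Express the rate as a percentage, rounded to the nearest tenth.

40.6%

Refused = 48 + 140 = 188
No answer / not reached = 84 + 122 = 206
Screened out, ineligible = 49 + 28 = 77
Top: 403
Eligible (known): 403 + 35 + 188 + 206 + 12 = 844
e = 844 / (844 + 77) = 844 / 921 = 0.9164
Estimated eligible among unknowns: 0.9164 × 163 = 149.37
Base: 844 + 149.37 = 993.37
RR3 = 403 / 993.37 = 0.4057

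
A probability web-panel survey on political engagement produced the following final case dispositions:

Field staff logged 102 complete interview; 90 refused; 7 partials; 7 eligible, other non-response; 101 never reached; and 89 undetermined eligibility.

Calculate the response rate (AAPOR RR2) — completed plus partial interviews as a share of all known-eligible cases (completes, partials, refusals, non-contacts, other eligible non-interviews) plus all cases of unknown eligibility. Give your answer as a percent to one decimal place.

Numerator → 102 + 7 = 109
Base → 102 + 7 + 90 + 101 + 7 + 89 = 396
RR2 = 109 / 396 = 0.2753

27.5%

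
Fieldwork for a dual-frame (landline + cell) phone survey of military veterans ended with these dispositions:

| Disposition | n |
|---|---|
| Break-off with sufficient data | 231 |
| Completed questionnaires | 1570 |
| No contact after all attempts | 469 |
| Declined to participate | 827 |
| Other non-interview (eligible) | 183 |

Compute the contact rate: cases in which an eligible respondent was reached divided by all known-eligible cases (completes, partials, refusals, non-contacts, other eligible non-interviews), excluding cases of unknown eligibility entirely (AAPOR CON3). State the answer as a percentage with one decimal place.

85.7%

Num → 1570 + 231 + 827 + 183 = 2811
Denominator → 1570 + 231 + 827 + 469 + 183 = 3280
CON3 = 2811 / 3280 = 0.8570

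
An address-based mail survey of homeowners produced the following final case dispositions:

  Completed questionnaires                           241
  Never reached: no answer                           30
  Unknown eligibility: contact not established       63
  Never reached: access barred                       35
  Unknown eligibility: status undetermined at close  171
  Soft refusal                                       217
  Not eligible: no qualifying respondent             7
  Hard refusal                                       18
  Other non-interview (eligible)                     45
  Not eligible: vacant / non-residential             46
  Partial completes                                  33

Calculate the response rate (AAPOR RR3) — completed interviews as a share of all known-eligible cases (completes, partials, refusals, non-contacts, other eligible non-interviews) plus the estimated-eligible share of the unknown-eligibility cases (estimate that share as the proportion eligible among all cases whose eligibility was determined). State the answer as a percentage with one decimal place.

Refusal or break-off = 18 + 217 = 235
No answer / not reached = 30 + 35 = 65
Undetermined eligibility = 63 + 171 = 234
Not eligible = 7 + 46 = 53
Numerator: 241
Eligible (known): 241 + 33 + 235 + 65 + 45 = 619
e = 619 / (619 + 53) = 619 / 672 = 0.9211
e × U: 0.9211 × 234 = 215.54
Base: 619 + 215.54 = 834.54
RR3 = 241 / 834.54 = 0.2888

28.9%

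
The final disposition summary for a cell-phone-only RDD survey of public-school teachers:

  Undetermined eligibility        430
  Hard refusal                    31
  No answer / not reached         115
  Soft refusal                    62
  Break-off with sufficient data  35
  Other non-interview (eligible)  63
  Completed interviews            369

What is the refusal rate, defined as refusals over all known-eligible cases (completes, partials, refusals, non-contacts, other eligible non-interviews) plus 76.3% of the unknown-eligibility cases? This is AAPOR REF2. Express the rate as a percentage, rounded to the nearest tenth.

Declined to participate = 31 + 62 = 93
Top = 93
Eligible (known) = 369 + 35 + 93 + 115 + 63 = 675
e × U = 0.7630 × 430 = 328.09
Denominator = 675 + 328.09 = 1003.09
REF2 = 93 / 1003.09 = 0.0927

9.3%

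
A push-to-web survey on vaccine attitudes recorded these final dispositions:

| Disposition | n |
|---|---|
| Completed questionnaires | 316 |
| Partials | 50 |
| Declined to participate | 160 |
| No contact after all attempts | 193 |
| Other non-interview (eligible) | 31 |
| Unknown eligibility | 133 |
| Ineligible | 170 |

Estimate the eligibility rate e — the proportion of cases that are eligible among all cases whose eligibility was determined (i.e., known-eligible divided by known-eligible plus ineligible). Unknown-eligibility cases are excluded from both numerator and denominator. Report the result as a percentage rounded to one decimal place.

81.5%

Eligible (known): 316 + 50 + 160 + 193 + 31 = 750
e = 750 / (750 + 170) = 750 / 920 = 0.8152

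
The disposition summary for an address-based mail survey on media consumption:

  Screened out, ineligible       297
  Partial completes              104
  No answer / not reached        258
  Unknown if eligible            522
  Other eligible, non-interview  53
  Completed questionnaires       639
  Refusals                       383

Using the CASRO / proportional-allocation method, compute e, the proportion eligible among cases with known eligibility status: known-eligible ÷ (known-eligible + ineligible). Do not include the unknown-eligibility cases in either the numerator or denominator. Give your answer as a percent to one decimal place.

82.9%

Eligible (known) → 639 + 104 + 383 + 258 + 53 = 1437
e = 1437 / (1437 + 297) = 1437 / 1734 = 0.8287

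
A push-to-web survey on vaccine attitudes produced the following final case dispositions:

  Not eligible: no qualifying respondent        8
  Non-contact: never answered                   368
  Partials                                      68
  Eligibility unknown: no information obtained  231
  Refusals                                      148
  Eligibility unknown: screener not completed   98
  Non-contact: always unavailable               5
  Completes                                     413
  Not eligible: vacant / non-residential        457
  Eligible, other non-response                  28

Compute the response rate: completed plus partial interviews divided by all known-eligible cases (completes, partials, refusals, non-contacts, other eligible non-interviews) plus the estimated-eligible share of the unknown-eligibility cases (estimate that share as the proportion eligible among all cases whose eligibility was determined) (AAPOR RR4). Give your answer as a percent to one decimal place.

No answer / not reached = 368 + 5 = 373
Eligibility not determined = 98 + 231 = 329
Ineligible = 8 + 457 = 465
Num → 413 + 68 = 481
Determined eligible → 413 + 68 + 148 + 373 + 28 = 1030
e = 1030 / (1030 + 465) = 1030 / 1495 = 0.6890
Estimated eligible among unknowns → 0.6890 × 329 = 226.68
Base → 1030 + 226.68 = 1256.68
RR4 = 481 / 1256.68 = 0.3828

38.3%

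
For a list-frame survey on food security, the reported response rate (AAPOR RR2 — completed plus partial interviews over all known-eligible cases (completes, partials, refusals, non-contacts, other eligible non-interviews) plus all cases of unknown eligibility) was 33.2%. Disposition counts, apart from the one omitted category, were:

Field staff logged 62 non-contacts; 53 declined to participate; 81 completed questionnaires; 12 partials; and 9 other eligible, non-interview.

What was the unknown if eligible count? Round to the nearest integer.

Numerator → 81 + 12 = 93
RR2 = 93 / D = 0.332
D = 93 / 0.332 = 280.1
Other denominator terms total 217
unknown if eligible = 280.1 − 217 ≈ 63

63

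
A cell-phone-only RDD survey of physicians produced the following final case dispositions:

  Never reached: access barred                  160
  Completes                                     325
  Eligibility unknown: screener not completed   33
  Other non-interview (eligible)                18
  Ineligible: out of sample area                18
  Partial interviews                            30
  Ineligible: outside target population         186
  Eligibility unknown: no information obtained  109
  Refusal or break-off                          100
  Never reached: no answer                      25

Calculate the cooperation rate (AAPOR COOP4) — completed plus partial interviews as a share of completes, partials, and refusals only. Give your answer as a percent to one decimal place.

No answer / not reached = 25 + 160 = 185
Eligibility not determined = 33 + 109 = 142
Screened out, ineligible = 186 + 18 = 204
Num = 325 + 30 = 355
Denominator = 325 + 30 + 100 = 455
COOP4 = 355 / 455 = 0.7802

78.0%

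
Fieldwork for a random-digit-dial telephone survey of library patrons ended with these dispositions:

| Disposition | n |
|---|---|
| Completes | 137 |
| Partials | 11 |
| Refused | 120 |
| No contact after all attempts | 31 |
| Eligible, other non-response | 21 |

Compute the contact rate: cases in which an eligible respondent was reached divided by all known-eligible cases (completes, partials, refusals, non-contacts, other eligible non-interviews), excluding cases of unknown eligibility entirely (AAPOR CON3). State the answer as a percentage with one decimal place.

90.3%

Num: 137 + 11 + 120 + 21 = 289
Base: 137 + 11 + 120 + 31 + 21 = 320
CON3 = 289 / 320 = 0.9031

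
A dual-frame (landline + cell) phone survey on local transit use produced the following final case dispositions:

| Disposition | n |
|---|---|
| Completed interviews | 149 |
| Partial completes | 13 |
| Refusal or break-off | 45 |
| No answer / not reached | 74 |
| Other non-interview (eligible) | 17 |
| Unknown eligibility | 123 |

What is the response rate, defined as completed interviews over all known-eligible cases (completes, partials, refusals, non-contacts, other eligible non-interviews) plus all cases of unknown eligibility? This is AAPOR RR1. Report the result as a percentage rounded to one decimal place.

35.4%

Numerator → 149
Denom → 149 + 13 + 45 + 74 + 17 + 123 = 421
RR1 = 149 / 421 = 0.3539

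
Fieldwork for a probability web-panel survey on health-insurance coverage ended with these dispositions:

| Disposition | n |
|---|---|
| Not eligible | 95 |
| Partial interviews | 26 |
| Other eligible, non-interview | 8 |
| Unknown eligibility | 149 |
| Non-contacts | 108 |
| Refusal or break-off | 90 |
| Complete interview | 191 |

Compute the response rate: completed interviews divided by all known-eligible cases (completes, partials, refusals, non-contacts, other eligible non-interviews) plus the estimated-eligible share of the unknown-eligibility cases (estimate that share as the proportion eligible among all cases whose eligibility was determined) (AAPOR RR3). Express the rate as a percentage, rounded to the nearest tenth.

35.1%

Top → 191
Eligible (known) → 191 + 26 + 90 + 108 + 8 = 423
e = 423 / (423 + 95) = 423 / 518 = 0.8166
e × U → 0.8166 × 149 = 121.67
Base → 423 + 121.67 = 544.67
RR3 = 191 / 544.67 = 0.3507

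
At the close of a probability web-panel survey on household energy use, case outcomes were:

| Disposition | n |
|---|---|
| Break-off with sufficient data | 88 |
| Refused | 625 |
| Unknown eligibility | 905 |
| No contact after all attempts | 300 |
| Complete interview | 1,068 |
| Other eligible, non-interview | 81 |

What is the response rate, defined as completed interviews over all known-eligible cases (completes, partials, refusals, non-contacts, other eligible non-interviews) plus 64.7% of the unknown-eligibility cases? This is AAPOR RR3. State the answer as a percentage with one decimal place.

Numerator: 1068
Known eligible: 1068 + 88 + 625 + 300 + 81 = 2162
e × U: 0.6470 × 905 = 585.53
Base: 2162 + 585.53 = 2747.53
RR3 = 1068 / 2747.53 = 0.3887

38.9%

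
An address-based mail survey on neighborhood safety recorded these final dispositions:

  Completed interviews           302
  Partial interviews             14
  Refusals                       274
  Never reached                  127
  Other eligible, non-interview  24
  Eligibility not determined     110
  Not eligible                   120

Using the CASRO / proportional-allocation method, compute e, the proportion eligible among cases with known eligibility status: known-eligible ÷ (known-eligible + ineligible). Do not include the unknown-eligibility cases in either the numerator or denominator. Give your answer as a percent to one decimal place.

Determined eligible → 302 + 14 + 274 + 127 + 24 = 741
e = 741 / (741 + 120) = 741 / 861 = 0.8606

86.1%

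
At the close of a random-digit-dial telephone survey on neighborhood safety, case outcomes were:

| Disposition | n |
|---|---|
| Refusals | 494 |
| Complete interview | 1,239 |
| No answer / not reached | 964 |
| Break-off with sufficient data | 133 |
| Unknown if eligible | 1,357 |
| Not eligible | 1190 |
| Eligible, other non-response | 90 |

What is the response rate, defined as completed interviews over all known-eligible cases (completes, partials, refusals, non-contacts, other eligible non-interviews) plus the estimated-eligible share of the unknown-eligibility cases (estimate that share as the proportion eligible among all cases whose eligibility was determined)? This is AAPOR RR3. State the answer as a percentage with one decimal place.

Top = 1239
Determined eligible = 1239 + 133 + 494 + 964 + 90 = 2920
e = 2920 / (2920 + 1190) = 2920 / 4110 = 0.7105
Eligible share of unknowns = 0.7105 × 1357 = 964.15
Denom = 2920 + 964.15 = 3884.15
RR3 = 1239 / 3884.15 = 0.3190

31.9%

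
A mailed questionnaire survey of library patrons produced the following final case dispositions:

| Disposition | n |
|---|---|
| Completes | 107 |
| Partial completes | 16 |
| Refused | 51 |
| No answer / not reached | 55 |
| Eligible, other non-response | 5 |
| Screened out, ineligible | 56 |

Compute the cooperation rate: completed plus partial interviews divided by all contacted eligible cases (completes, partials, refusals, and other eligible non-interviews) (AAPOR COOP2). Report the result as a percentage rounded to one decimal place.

Numerator: 107 + 16 = 123
Denom: 107 + 16 + 51 + 5 = 179
COOP2 = 123 / 179 = 0.6872

68.7%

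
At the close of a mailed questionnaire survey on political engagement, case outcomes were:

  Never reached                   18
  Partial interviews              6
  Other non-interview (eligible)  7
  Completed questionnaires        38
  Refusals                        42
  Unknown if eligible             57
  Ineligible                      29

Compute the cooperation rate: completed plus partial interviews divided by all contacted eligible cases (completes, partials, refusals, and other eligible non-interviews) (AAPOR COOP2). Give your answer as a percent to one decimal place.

47.3%

Top: 38 + 6 = 44
Base: 38 + 6 + 42 + 7 = 93
COOP2 = 44 / 93 = 0.4731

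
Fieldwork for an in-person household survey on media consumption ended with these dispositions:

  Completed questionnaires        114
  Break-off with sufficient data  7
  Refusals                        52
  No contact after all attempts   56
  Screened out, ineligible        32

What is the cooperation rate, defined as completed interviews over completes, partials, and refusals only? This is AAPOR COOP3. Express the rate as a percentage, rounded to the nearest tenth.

Top: 114
Base: 114 + 7 + 52 = 173
COOP3 = 114 / 173 = 0.6590

65.9%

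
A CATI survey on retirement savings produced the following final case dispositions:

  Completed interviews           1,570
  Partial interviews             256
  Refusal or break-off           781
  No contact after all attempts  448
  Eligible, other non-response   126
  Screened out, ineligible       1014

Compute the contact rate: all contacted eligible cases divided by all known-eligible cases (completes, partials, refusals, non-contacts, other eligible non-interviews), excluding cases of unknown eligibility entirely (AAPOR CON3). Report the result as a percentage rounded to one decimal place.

Top → 1570 + 256 + 781 + 126 = 2733
Denominator → 1570 + 256 + 781 + 448 + 126 = 3181
CON3 = 2733 / 3181 = 0.8592

85.9%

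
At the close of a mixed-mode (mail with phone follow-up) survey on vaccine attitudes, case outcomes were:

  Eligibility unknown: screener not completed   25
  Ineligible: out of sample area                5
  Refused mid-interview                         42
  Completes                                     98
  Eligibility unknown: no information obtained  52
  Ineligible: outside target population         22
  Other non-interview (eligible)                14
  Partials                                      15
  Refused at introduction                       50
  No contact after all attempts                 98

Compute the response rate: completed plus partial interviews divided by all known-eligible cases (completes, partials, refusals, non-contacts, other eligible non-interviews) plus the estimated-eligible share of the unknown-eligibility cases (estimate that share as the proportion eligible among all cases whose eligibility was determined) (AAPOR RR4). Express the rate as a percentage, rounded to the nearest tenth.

Refused = 50 + 42 = 92
Unknown if eligible = 25 + 52 = 77
Screened out, ineligible = 22 + 5 = 27
Numerator → 98 + 15 = 113
Determined eligible → 98 + 15 + 92 + 98 + 14 = 317
e = 317 / (317 + 27) = 317 / 344 = 0.9215
e × U → 0.9215 × 77 = 70.96
Denom → 317 + 70.96 = 387.96
RR4 = 113 / 387.96 = 0.2913

29.1%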